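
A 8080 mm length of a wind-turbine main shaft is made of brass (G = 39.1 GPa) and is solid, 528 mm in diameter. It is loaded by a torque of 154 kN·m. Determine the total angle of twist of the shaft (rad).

J = πd⁴/32 = π(0.528)⁴/32 = 7.630×10^-3 m⁴.
θ = T·L/(G·J) = 154000 × 8.08 / (39.1×10⁹ × 7.630×10^-3) = 4.171×10^-3 rad.

0.00417 rad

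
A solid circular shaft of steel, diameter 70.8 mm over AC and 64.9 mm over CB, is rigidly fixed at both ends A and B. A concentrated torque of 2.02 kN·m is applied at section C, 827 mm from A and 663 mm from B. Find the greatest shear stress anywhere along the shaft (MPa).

Compatibility: T_A·a/J_AC = T_B·b/J_CB with T_A + T_B = T₀.
J_AC = 2.47×10^-6 m⁴, J_CB = 1.74×10^-6 m⁴, so T_A = T₀·(J_AC/a)/((J_AC/a)+(J_CB/b)) = 1074 N·m, T_B = 945.9 N·m.
τ in each portion: τ_AC = 1.54×10^7 Pa, τ_CB = 1.76×10^7 Pa; maximum is in CB.
τ_max = T_CB·r/J = 945.9·0.0324/1.74×10^-6 = 1.762×10^7 Pa.

17.6 MPa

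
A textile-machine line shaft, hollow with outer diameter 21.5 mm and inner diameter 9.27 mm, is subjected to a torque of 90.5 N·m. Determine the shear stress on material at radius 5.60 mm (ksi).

3.63 ksi

J = π(d_o⁴ − d_i⁴)/32 = π(0.0215⁴ − 0.00927⁴)/32 = 2.025×10^-8 m⁴.
Shear stress varies linearly with radius: τ = T·r/J = 90.50 × 0.00560 / 2.025×10^-8 = 2.502×10^7 Pa.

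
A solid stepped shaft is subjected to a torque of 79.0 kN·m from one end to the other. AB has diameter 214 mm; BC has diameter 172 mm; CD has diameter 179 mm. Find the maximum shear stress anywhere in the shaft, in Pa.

Under the same torque, τ_max = 16T/(πd³) is largest where d is smallest — segment BC (d = 172 mm).
τ_max = 16·79000/(π·(0.172)³) = 7.907×10^7 Pa.

7.91e7 Pa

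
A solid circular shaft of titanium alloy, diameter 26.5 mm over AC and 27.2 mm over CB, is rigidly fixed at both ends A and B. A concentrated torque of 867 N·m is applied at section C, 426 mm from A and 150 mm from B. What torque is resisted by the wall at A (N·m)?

Compatibility: T_A·a/J_AC = T_B·b/J_CB with T_A + T_B = T₀.
J_AC = 4.84×10^-8 m⁴, J_CB = 5.37×10^-8 m⁴, so T_A = T₀·(J_AC/a)/((J_AC/a)+(J_CB/b)) = 208.8 N·m, T_B = 658.2 N·m.

209 N·m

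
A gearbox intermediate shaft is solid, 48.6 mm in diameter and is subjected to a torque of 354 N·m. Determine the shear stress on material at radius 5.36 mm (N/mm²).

J = πd⁴/32 = π(0.0486)⁴/32 = 5.477×10^-7 m⁴.
Shear stress varies linearly with radius: τ = T·r/J = 354.0 × 0.00536 / 5.477×10^-7 = 3.464×10^6 Pa.

3.46 N/mm²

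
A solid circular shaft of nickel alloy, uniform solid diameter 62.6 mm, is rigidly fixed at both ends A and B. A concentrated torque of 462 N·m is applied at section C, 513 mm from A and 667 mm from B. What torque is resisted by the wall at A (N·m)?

With uniform GJ and both ends fixed, compatibility θ_AC = θ_CB gives T_A·a = T_B·b, together with T_A + T_B = T₀.
T_A = T₀·b/(a+b) = 462.0·667/1180 = 261.1 N·m; T_B = 200.9 N·m.

261 N·m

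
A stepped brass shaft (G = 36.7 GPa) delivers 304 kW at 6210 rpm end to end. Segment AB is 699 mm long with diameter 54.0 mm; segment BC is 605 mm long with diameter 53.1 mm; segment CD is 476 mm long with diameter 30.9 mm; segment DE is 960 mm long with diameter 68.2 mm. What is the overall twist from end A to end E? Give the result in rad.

ω = 2π·6210/60 = 650.3 rad/s, so T = P/ω = 304×10³ / 650.3 = 467.5 N·m.
J_AB = π(0.0540)⁴/32 = 8.35×10^-7 m⁴; J_BC = π(0.0531)⁴/32 = 7.81×10^-7 m⁴; J_CD = π(0.0309)⁴/32 = 8.95×10^-8 m⁴; J_DE = π(0.0682)⁴/32 = 2.12×10^-6 m⁴.
θ = (T/G)·Σ L_i/J_i = (467.5/36.7×10⁹)·(0.699/8.35×10^-7 + 0.605/7.81×10^-7 + 0.476/8.95×10^-8 + 0.960/2.12×10^-6) = 0.09404 rad.

0.0940 rad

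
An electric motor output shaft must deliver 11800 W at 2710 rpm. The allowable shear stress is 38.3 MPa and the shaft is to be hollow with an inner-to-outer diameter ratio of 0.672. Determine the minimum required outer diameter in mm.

19.1 mm

ω = 2π·2710/60 = 283.8 rad/s, so T = P/ω = 11800 / 283.8 = 41.58 N·m.
For a hollow shaft with d_i/d_o = 0.672: τ_max = 16T/(π d_o³ (1−k⁴)), so d_o = [16T/(π τ_allow (1−k⁴))]^(1/3) = [16·41.58/(π·3.83×10^7·0.7961)]^(1/3) = 0.01908 m.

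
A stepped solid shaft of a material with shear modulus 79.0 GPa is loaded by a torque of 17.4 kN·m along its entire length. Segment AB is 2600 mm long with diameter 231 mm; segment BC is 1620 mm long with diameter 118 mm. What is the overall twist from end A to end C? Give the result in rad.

0.0208 rad

J_AB = π(0.231)⁴/32 = 2.80×10^-4 m⁴; J_BC = π(0.118)⁴/32 = 1.90×10^-5 m⁴.
θ = (T/G)·Σ L_i/J_i = (17400/79.0×10⁹)·(2.60/2.80×10^-4 + 1.62/1.90×10^-5) = 0.02079 rad.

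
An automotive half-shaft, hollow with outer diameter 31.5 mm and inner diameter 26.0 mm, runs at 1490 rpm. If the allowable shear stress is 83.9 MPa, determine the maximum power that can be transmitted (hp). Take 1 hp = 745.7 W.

57.7 hp

J = π(d_o⁴ − d_i⁴)/32 = π(0.0315⁴ − 0.0260⁴)/32 = 5.180×10^-8 m⁴.
T_max = τ_allow·J/r = 8.39×10^7 × 5.180×10^-8 / 0.0158 = 275.9 N·m.
ω = 2π·1490/60 = 156.0 rad/s, so P_max = T_max·ω = 4.305×10^4 W.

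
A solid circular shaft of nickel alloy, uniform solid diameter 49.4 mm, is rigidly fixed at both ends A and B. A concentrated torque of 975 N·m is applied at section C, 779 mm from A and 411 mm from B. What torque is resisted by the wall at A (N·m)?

With uniform GJ and both ends fixed, compatibility θ_AC = θ_CB gives T_A·a = T_B·b, together with T_A + T_B = T₀.
T_A = T₀·b/(a+b) = 975.0·411/1190 = 336.7 N·m; T_B = 638.3 N·m.

337 N·m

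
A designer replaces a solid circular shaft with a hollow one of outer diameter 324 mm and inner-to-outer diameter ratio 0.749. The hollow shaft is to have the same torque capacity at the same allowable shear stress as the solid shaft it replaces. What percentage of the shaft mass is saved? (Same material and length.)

Equal τ_max and T ⇒ the solid shaft needs d_s³ = d_o³(1−k⁴), so d_s = 324·(1−0.749⁴)^(1/3) = 285.6 mm.
Area ratio A_h/A_s = d_o²(1−k²)/d_s² = (1−k²)/(1−k⁴)^(2/3) = 0.5648.
Mass saving = 1 − 0.5648 = 43.5 %.

43.5 %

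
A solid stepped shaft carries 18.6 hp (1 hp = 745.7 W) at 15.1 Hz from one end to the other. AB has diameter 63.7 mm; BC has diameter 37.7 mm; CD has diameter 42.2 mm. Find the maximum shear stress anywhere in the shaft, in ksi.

ω = 2π·15.1 = 94.88 rad/s, so T = P/ω = 18.6×745.7 / 94.88 = 146.2 N·m.
Under the same torque, τ_max = 16T/(πd³) is largest where d is smallest — segment BC (d = 37.7 mm).
τ_max = 16·146.2/(π·(0.0377)³) = 1.390×10^7 Pa.

2.02 ksi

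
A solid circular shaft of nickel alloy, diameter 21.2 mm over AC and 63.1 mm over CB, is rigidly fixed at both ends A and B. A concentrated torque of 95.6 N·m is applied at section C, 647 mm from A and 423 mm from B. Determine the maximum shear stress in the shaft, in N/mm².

Compatibility: T_A·a/J_AC = T_B·b/J_CB with T_A + T_B = T₀.
J_AC = 1.98×10^-8 m⁴, J_CB = 1.56×10^-6 m⁴, so T_A = T₀·(J_AC/a)/((J_AC/a)+(J_CB/b)) = 0.7898 N·m, T_B = 94.81 N·m.
τ in each portion: τ_AC = 4.22×10^5 Pa, τ_CB = 1.92×10^6 Pa; maximum is in CB.
τ_max = T_CB·r/J = 94.81·0.0316/1.56×10^-6 = 1.922×10^6 Pa.

1.92 N/mm²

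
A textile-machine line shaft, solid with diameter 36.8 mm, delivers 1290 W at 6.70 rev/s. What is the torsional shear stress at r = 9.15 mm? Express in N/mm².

ω = 2π·6.70 = 42.10 rad/s, so T = P/ω = 1290 / 42.10 = 30.64 N·m.
J = πd⁴/32 = π(0.0368)⁴/32 = 1.800×10^-7 m⁴.
Shear stress varies linearly with radius: τ = T·r/J = 30.64 × 0.00915 / 1.800×10^-7 = 1.557×10^6 Pa.

1.56 N/mm²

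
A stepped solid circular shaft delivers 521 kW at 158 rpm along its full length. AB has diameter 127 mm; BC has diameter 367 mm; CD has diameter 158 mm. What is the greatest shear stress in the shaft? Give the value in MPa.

ω = 2π·158/60 = 16.55 rad/s, so T = P/ω = 521×10³ / 16.55 = 31490 N·m.
Under the same torque, τ_max = 16T/(πd³) is largest where d is smallest — segment AB (d = 127 mm).
τ_max = 16·31490/(π·(0.127)³) = 7.829×10^7 Pa.

78.3 MPa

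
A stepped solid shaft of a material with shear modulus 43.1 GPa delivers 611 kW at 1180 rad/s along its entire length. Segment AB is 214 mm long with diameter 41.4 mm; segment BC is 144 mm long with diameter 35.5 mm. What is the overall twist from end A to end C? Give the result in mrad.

ω = 1180 rad/s, so T = P/ω = 611×10³ / 1180 = 517.8 N·m.
J_AB = π(0.0414)⁴/32 = 2.88×10^-7 m⁴; J_BC = π(0.0355)⁴/32 = 1.56×10^-7 m⁴.
θ = (T/G)·Σ L_i/J_i = (517.8/43.1×10⁹)·(0.214/2.88×10^-7 + 0.144/1.56×10^-7) = 0.02001 rad.

20.0 mrad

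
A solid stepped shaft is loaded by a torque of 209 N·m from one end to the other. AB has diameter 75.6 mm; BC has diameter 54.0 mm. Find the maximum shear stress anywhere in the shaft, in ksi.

Under the same torque, τ_max = 16T/(πd³) is largest where d is smallest — segment BC (d = 54.0 mm).
τ_max = 16·209.0/(π·(0.0540)³) = 6.760×10^6 Pa.

0.980 ksi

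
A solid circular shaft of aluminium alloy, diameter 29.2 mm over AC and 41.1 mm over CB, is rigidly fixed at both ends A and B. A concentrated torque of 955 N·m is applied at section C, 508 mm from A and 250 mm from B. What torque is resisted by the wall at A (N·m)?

Compatibility: T_A·a/J_AC = T_B·b/J_CB with T_A + T_B = T₀.
J_AC = 7.14×10^-8 m⁴, J_CB = 2.80×10^-7 m⁴, so T_A = T₀·(J_AC/a)/((J_AC/a)+(J_CB/b)) = 106.4 N·m, T_B = 848.6 N·m.

106 N·m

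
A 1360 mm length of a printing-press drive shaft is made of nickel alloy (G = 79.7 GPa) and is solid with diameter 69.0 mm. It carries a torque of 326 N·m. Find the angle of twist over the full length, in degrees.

0.143°

J = πd⁴/32 = π(0.0690)⁴/32 = 2.225×10^-6 m⁴.
θ = T·L/(G·J) = 326.0 × 1.36 / (79.7×10⁹ × 2.225×10^-6) = 2.500×10^-3 rad.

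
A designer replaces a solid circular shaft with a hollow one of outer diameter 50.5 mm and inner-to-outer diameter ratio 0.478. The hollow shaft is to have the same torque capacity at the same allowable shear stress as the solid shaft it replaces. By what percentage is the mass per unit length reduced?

20.0 %

Equal τ_max and T ⇒ the solid shaft needs d_s³ = d_o³(1−k⁴), so d_s = 50.5·(1−0.478⁴)^(1/3) = 49.61 mm.
Area ratio A_h/A_s = d_o²(1−k²)/d_s² = (1−k²)/(1−k⁴)^(2/3) = 0.7996.
Mass saving = 1 − 0.7996 = 20.0 %.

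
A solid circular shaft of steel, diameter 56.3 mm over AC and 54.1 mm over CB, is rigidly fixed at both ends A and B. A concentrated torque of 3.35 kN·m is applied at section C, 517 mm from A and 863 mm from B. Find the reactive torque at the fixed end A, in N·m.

Compatibility: T_A·a/J_AC = T_B·b/J_CB with T_A + T_B = T₀.
J_AC = 9.86×10^-7 m⁴, J_CB = 8.41×10^-7 m⁴, so T_A = T₀·(J_AC/a)/((J_AC/a)+(J_CB/b)) = 2217 N·m, T_B = 1133 N·m.

2220 N·m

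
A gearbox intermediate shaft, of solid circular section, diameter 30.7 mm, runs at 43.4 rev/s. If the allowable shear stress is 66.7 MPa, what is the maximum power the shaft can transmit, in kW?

103 kW

J = πd⁴/32 = π(0.0307)⁴/32 = 8.721×10^-8 m⁴.
T_max = τ_allow·J/r = 6.67×10^7 × 8.721×10^-8 / 0.0153 = 378.9 N·m.
ω = 2π·43.4 = 272.7 rad/s, so P_max = T_max·ω = 1.033×10^5 W.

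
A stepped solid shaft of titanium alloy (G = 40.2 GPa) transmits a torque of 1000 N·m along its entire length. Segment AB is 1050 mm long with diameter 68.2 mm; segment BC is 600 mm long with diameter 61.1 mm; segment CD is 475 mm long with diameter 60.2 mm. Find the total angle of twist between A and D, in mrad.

J_AB = π(0.0682)⁴/32 = 2.12×10^-6 m⁴; J_BC = π(0.0611)⁴/32 = 1.37×10^-6 m⁴; J_CD = π(0.0602)⁴/32 = 1.29×10^-6 m⁴.
θ = (T/G)·Σ L_i/J_i = (1000/40.2×10⁹)·(1.05/2.12×10^-6 + 0.600/1.37×10^-6 + 0.475/1.29×10^-6) = 0.03237 rad.

32.4 mrad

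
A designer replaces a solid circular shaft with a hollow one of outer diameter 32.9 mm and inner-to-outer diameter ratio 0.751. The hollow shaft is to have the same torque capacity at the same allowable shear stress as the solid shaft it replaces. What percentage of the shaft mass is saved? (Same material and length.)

Equal τ_max and T ⇒ the solid shaft needs d_s³ = d_o³(1−k⁴), so d_s = 32.9·(1−0.751⁴)^(1/3) = 28.96 mm.
Area ratio A_h/A_s = d_o²(1−k²)/d_s² = (1−k²)/(1−k⁴)^(2/3) = 0.5628.
Mass saving = 1 − 0.5628 = 43.7 %.

43.7 %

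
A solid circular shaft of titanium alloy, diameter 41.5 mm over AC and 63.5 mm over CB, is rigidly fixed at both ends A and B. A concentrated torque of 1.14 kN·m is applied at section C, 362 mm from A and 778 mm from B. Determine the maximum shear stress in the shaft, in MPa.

22.9 MPa

Compatibility: T_A·a/J_AC = T_B·b/J_CB with T_A + T_B = T₀.
J_AC = 2.91×10^-7 m⁴, J_CB = 1.60×10^-6 m⁴, so T_A = T₀·(J_AC/a)/((J_AC/a)+(J_CB/b)) = 321.1 N·m, T_B = 818.9 N·m.
τ in each portion: τ_AC = 2.29×10^7 Pa, τ_CB = 1.63×10^7 Pa; maximum is in AC.
τ_max = T_AC·r/J = 321.1·0.0208/2.91×10^-7 = 2.288×10^7 Pa.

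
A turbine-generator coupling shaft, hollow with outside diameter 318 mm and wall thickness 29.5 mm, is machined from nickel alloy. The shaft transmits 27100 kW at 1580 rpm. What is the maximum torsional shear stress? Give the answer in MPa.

ω = 2π·1580/60 = 165.5 rad/s, so T = P/ω = 27100×10³ / 165.5 = 163800 N·m.
J = π(d_o⁴ − d_i⁴)/32 = π(0.318⁴ − 0.259⁴)/32 = 5.622×10^-4 m⁴.
τ_max = T·r/J = 163800 × 0.159 / 5.622×10^-4 = 4.632×10^7 Pa.

46.3 MPa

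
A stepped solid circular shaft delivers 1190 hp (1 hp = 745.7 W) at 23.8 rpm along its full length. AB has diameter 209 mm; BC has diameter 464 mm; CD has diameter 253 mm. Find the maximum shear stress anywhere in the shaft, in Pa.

1.99e8 Pa

ω = 2π·23.8/60 = 2.492 rad/s, so T = P/ω = 1190×745.7 / 2.492 = 356000 N·m.
Under the same torque, τ_max = 16T/(πd³) is largest where d is smallest — segment AB (d = 209 mm).
τ_max = 16·356000/(π·(0.209)³) = 1.986×10^8 Pa.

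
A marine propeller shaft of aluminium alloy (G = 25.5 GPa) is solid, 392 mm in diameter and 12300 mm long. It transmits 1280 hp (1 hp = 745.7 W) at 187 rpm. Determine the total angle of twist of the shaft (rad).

0.0101 rad

ω = 2π·187/60 = 19.58 rad/s, so T = P/ω = 1280×745.7 / 19.58 = 48740 N·m.
J = πd⁴/32 = π(0.392)⁴/32 = 2.318×10^-3 m⁴.
θ = T·L/(G·J) = 48740 × 12.3 / (25.5×10⁹ × 2.318×10^-3) = 0.01014 rad.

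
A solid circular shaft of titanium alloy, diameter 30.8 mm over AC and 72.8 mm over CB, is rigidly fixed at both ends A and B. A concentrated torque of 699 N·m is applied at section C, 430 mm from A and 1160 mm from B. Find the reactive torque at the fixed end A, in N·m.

Compatibility: T_A·a/J_AC = T_B·b/J_CB with T_A + T_B = T₀.
J_AC = 8.83×10^-8 m⁴, J_CB = 2.76×10^-6 m⁴, so T_A = T₀·(J_AC/a)/((J_AC/a)+(J_CB/b)) = 55.61 N·m, T_B = 643.4 N·m.

55.6 N·m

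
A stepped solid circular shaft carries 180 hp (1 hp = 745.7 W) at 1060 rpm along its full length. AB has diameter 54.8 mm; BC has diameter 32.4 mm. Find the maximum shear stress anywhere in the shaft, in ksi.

26.3 ksi

ω = 2π·1060/60 = 111.0 rad/s, so T = P/ω = 180×745.7 / 111.0 = 1209 N·m.
Under the same torque, τ_max = 16T/(πd³) is largest where d is smallest — segment BC (d = 32.4 mm).
τ_max = 16·1209/(π·(0.0324)³) = 1.811×10^8 Pa.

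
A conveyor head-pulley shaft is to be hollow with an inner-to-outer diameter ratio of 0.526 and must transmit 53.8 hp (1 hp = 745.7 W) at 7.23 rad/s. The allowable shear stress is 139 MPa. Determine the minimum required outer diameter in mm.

ω = 7.23 rad/s, so T = P/ω = 53.8×745.7 / 7.230 = 5549 N·m.
For a hollow shaft with d_i/d_o = 0.526: τ_max = 16T/(π d_o³ (1−k⁴)), so d_o = [16T/(π τ_allow (1−k⁴))]^(1/3) = [16·5549/(π·1.39×10^8·0.9235)]^(1/3) = 0.06038 m.

60.4 mm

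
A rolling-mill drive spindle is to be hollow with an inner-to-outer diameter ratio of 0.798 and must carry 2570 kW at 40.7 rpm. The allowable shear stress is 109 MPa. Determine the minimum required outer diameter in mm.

ω = 2π·40.7/60 = 4.262 rad/s, so T = P/ω = 2570×10³ / 4.262 = 603000 N·m.
For a hollow shaft with d_i/d_o = 0.798: τ_max = 16T/(π d_o³ (1−k⁴)), so d_o = [16T/(π τ_allow (1−k⁴))]^(1/3) = [16·603000/(π·1.09×10^8·0.5945)]^(1/3) = 0.3619 m.

362 mm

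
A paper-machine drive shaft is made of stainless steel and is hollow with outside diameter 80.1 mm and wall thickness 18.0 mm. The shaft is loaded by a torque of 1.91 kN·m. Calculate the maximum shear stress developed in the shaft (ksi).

J = π(d_o⁴ − d_i⁴)/32 = π(0.0801⁴ − 0.0441⁴)/32 = 3.670×10^-6 m⁴.
τ_max = T·r/J = 1910 × 0.0400 / 3.670×10^-6 = 2.084×10^7 Pa.

3.02 ksi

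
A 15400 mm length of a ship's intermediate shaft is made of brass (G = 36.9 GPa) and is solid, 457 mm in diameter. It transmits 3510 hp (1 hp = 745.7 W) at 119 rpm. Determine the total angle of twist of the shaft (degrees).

ω = 2π·119/60 = 12.46 rad/s, so T = P/ω = 3510×745.7 / 12.46 = 210000 N·m.
J = πd⁴/32 = π(0.457)⁴/32 = 4.282×10^-3 m⁴.
θ = T·L/(G·J) = 210000 × 15.4 / (36.9×10⁹ × 4.282×10^-3) = 0.02047 rad.

1.17°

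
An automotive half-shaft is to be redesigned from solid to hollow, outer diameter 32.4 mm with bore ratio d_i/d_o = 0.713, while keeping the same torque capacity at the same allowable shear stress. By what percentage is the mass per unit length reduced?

40.0 %

Equal τ_max and T ⇒ the solid shaft needs d_s³ = d_o³(1−k⁴), so d_s = 32.4·(1−0.713⁴)^(1/3) = 29.33 mm.
Area ratio A_h/A_s = d_o²(1−k²)/d_s² = (1−k²)/(1−k⁴)^(2/3) = 0.6001.
Mass saving = 1 − 0.6001 = 40.0 %.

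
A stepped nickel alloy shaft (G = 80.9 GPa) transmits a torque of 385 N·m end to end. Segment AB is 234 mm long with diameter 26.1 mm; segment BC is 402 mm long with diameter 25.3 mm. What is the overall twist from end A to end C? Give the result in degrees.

J_AB = π(0.0261)⁴/32 = 4.56×10^-8 m⁴; J_BC = π(0.0253)⁴/32 = 4.02×10^-8 m⁴.
θ = (T/G)·Σ L_i/J_i = (385.0/80.9×10⁹)·(0.234/4.56×10^-8 + 0.402/4.02×10^-8) = 0.07201 rad.

4.13°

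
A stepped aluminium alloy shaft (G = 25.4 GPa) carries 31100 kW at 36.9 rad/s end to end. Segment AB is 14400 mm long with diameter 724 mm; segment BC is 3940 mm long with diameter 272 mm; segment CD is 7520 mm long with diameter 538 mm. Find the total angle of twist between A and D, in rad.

0.291 rad

ω = 36.9 rad/s, so T = P/ω = 31100×10³ / 36.90 = 842800 N·m.
J_AB = π(0.724)⁴/32 = 0.0270 m⁴; J_BC = π(0.272)⁴/32 = 5.37×10^-4 m⁴; J_CD = π(0.538)⁴/32 = 8.22×10^-3 m⁴.
θ = (T/G)·Σ L_i/J_i = (842800/25.4×10⁹)·(14.4/0.0270 + 3.94/5.37×10^-4 + 7.52/8.22×10^-3) = 0.2913 rad.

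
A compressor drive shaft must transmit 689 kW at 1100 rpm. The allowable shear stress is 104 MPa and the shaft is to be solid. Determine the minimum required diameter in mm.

66.4 mm

ω = 2π·1100/60 = 115.2 rad/s, so T = P/ω = 689×10³ / 115.2 = 5981 N·m.
For a solid shaft τ_max = 16T/(πd³), so d = (16T/(π τ_allow))^(1/3) = (16·5981/(π·1.04×10^8))^(1/3) = 0.06641 m.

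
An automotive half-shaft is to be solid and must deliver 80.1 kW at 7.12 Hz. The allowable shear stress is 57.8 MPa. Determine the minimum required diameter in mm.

54.0 mm

ω = 2π·7.12 = 44.74 rad/s, so T = P/ω = 80.1×10³ / 44.74 = 1790 N·m.
For a solid shaft τ_max = 16T/(πd³), so d = (16T/(π τ_allow))^(1/3) = (16·1790/(π·5.78×10^7))^(1/3) = 0.05403 m.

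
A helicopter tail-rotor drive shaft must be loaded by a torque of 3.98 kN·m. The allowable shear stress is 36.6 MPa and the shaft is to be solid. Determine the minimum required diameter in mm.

For a solid shaft τ_max = 16T/(πd³), so d = (16T/(π τ_allow))^(1/3) = (16·3980/(π·3.66×10^7))^(1/3) = 0.08212 m.

82.1 mm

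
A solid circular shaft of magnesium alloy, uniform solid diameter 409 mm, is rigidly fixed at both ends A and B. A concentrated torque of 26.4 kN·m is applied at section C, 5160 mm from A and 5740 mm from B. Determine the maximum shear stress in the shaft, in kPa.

1030 kPa

With uniform GJ and both ends fixed, compatibility θ_AC = θ_CB gives T_A·a = T_B·b, together with T_A + T_B = T₀.
T_A = T₀·b/(a+b) = 26400·5740/10900 = 13900 N·m; T_B = 12500 N·m.
τ in each portion: τ_AC = 1.03×10^6 Pa, τ_CB = 9.30×10^5 Pa; maximum is in AC.
τ_max = T_AC·r/J = 13900·0.204/2.75×10^-3 = 1.035×10^6 Pa.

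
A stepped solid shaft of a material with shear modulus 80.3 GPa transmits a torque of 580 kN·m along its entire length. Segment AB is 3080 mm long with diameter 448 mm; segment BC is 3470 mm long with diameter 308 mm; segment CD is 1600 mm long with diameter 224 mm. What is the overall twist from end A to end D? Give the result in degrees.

4.63°

J_AB = π(0.448)⁴/32 = 3.95×10^-3 m⁴; J_BC = π(0.308)⁴/32 = 8.83×10^-4 m⁴; J_CD = π(0.224)⁴/32 = 2.47×10^-4 m⁴.
θ = (T/G)·Σ L_i/J_i = (580000/80.3×10⁹)·(3.08/3.95×10^-3 + 3.47/8.83×10^-4 + 1.60/2.47×10^-4) = 0.08075 rad.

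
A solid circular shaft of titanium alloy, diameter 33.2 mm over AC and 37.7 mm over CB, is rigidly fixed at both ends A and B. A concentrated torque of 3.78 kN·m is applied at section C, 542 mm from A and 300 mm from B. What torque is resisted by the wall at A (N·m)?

944 N·m

Compatibility: T_A·a/J_AC = T_B·b/J_CB with T_A + T_B = T₀.
J_AC = 1.19×10^-7 m⁴, J_CB = 1.98×10^-7 m⁴, so T_A = T₀·(J_AC/a)/((J_AC/a)+(J_CB/b)) = 944.1 N·m, T_B = 2836 N·m.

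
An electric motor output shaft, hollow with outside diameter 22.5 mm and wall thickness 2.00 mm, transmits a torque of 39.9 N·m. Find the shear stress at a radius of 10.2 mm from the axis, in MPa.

J = π(d_o⁴ − d_i⁴)/32 = π(0.0225⁴ − 0.0185⁴)/32 = 1.366×10^-8 m⁴.
Shear stress varies linearly with radius: τ = T·r/J = 39.90 × 0.0102 / 1.366×10^-8 = 2.979×10^7 Pa.

29.8 MPa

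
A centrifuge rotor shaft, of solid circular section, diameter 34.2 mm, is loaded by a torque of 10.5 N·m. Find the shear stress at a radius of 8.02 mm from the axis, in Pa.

627000 Pa

J = πd⁴/32 = π(0.0342)⁴/32 = 1.343×10^-7 m⁴.
Shear stress varies linearly with radius: τ = T·r/J = 10.50 × 0.00802 / 1.343×10^-7 = 6.270×10^5 Pa.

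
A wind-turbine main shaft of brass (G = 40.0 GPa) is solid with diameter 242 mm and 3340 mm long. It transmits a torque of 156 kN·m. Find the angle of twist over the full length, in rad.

J = πd⁴/32 = π(0.242)⁴/32 = 3.367×10^-4 m⁴.
θ = T·L/(G·J) = 156000 × 3.34 / (40.0×10⁹ × 3.367×10^-4) = 0.03869 rad.

0.0387 rad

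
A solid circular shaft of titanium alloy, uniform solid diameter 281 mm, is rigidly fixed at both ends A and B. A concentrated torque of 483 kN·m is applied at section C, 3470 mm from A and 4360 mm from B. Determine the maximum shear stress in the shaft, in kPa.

With uniform GJ and both ends fixed, compatibility θ_AC = θ_CB gives T_A·a = T_B·b, together with T_A + T_B = T₀.
T_A = T₀·b/(a+b) = 483000·4360/7830 = 269000 N·m; T_B = 214000 N·m.
τ in each portion: τ_AC = 6.17×10^7 Pa, τ_CB = 4.91×10^7 Pa; maximum is in AC.
τ_max = T_AC·r/J = 269000·0.141/6.12×10^-4 = 6.173×10^7 Pa.

61700 kPa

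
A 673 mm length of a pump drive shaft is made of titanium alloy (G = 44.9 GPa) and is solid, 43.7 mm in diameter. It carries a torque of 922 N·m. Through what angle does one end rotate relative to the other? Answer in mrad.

38.6 mrad

J = πd⁴/32 = π(0.0437)⁴/32 = 3.580×10^-7 m⁴.
θ = T·L/(G·J) = 922.0 × 0.673 / (44.9×10⁹ × 3.580×10^-7) = 0.03860 rad.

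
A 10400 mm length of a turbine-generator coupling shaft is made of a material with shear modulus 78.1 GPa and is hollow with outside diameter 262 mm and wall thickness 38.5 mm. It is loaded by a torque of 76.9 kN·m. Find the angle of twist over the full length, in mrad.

J = π(d_o⁴ − d_i⁴)/32 = π(0.262⁴ − 0.185⁴)/32 = 3.476×10^-4 m⁴.
θ = T·L/(G·J) = 76900 × 10.4 / (78.1×10⁹ × 3.476×10^-4) = 0.02946 rad.

29.5 mrad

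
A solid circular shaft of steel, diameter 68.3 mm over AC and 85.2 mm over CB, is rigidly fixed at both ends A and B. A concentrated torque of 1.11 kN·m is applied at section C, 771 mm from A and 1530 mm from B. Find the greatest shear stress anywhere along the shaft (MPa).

7.99 MPa

Compatibility: T_A·a/J_AC = T_B·b/J_CB with T_A + T_B = T₀.
J_AC = 2.14×10^-6 m⁴, J_CB = 5.17×10^-6 m⁴, so T_A = T₀·(J_AC/a)/((J_AC/a)+(J_CB/b)) = 500.0 N·m, T_B = 610.0 N·m.
τ in each portion: τ_AC = 7.99×10^6 Pa, τ_CB = 5.02×10^6 Pa; maximum is in AC.
τ_max = T_AC·r/J = 500.0·0.0341/2.14×10^-6 = 7.992×10^6 Pa.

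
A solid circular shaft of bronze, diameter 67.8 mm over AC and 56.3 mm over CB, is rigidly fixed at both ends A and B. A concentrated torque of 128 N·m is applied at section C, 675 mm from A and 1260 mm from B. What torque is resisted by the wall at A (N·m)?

102 N·m

Compatibility: T_A·a/J_AC = T_B·b/J_CB with T_A + T_B = T₀.
J_AC = 2.07×10^-6 m⁴, J_CB = 9.86×10^-7 m⁴, so T_A = T₀·(J_AC/a)/((J_AC/a)+(J_CB/b)) = 102.0 N·m, T_B = 25.98 N·m.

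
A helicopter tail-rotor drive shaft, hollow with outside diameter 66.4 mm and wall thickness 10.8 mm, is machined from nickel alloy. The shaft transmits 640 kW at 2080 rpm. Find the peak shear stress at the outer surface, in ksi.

ω = 2π·2080/60 = 217.8 rad/s, so T = P/ω = 640×10³ / 217.8 = 2938 N·m.
J = π(d_o⁴ − d_i⁴)/32 = π(0.0664⁴ − 0.0448⁴)/32 = 1.513×10^-6 m⁴.
τ_max = T·r/J = 2938 × 0.0332 / 1.513×10^-6 = 6.448×10^7 Pa.

9.35 ksi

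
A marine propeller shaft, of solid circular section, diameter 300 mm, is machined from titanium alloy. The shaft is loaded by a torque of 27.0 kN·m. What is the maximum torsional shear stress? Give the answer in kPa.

5090 kPa

J = πd⁴/32 = π(0.300)⁴/32 = 7.952×10^-4 m⁴.
τ_max = T·r/J = 27000 × 0.150 / 7.952×10^-4 = 5.093×10^6 Pa.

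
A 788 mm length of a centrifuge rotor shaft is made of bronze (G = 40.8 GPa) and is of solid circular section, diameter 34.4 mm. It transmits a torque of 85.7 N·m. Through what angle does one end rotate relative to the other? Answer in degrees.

J = πd⁴/32 = π(0.0344)⁴/32 = 1.375×10^-7 m⁴.
θ = T·L/(G·J) = 85.70 × 0.788 / (40.8×10⁹ × 1.375×10^-7) = 0.01204 rad.

0.690°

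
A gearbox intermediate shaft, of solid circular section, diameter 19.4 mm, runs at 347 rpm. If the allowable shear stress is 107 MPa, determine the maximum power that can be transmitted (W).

J = πd⁴/32 = π(0.0194)⁴/32 = 1.391×10^-8 m⁴.
T_max = τ_allow·J/r = 1.07×10^8 × 1.391×10^-8 / 0.00970 = 153.4 N·m.
ω = 2π·347/60 = 36.34 rad/s, so P_max = T_max·ω = 5574 W.

5570 W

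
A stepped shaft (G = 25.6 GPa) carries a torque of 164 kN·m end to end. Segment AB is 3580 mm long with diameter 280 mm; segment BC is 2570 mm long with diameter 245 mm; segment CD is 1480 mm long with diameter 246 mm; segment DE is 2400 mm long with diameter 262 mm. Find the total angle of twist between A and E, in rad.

J_AB = π(0.280)⁴/32 = 6.03×10^-4 m⁴; J_BC = π(0.245)⁴/32 = 3.54×10^-4 m⁴; J_CD = π(0.246)⁴/32 = 3.60×10^-4 m⁴; J_DE = π(0.262)⁴/32 = 4.63×10^-4 m⁴.
θ = (T/G)·Σ L_i/J_i = (164000/25.6×10⁹)·(3.58/6.03×10^-4 + 2.57/3.54×10^-4 + 1.48/3.60×10^-4 + 2.40/4.63×10^-4) = 0.1442 rad.

0.144 rad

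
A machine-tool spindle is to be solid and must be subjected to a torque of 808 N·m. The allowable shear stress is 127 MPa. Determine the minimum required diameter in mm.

31.9 mm

For a solid shaft τ_max = 16T/(πd³), so d = (16T/(π τ_allow))^(1/3) = (16·808.0/(π·1.27×10^8))^(1/3) = 0.03188 m.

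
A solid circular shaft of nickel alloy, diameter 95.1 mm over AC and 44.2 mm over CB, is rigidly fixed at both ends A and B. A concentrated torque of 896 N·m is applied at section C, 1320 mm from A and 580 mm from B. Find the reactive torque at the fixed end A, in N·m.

810 N·m

Compatibility: T_A·a/J_AC = T_B·b/J_CB with T_A + T_B = T₀.
J_AC = 8.03×10^-6 m⁴, J_CB = 3.75×10^-7 m⁴, so T_A = T₀·(J_AC/a)/((J_AC/a)+(J_CB/b)) = 810.0 N·m, T_B = 86.02 N·m.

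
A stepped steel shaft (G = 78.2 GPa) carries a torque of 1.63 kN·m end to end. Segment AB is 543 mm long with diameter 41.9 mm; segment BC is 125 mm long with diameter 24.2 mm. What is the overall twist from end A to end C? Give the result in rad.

J_AB = π(0.0419)⁴/32 = 3.03×10^-7 m⁴; J_BC = π(0.0242)⁴/32 = 3.37×10^-8 m⁴.
θ = (T/G)·Σ L_i/J_i = (1630/78.2×10⁹)·(0.543/3.03×10^-7 + 0.125/3.37×10^-8) = 0.1148 rad.

0.115 rad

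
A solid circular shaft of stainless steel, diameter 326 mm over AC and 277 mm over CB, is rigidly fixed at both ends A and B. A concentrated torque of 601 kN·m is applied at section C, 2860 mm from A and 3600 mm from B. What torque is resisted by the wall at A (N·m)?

Compatibility: T_A·a/J_AC = T_B·b/J_CB with T_A + T_B = T₀.
J_AC = 1.11×10^-3 m⁴, J_CB = 5.78×10^-4 m⁴, so T_A = T₀·(J_AC/a)/((J_AC/a)+(J_CB/b)) = 425000 N·m, T_B = 176000 N·m.

425000 N·m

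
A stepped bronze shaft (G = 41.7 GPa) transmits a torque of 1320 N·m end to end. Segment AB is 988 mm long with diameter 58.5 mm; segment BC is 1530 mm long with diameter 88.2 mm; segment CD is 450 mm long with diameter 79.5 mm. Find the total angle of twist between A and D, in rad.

0.0390 rad

J_AB = π(0.0585)⁴/32 = 1.15×10^-6 m⁴; J_BC = π(0.0882)⁴/32 = 5.94×10^-6 m⁴; J_CD = π(0.0795)⁴/32 = 3.92×10^-6 m⁴.
θ = (T/G)·Σ L_i/J_i = (1320/41.7×10⁹)·(0.988/1.15×10^-6 + 1.53/5.94×10^-6 + 0.450/3.92×10^-6) = 0.03898 rad.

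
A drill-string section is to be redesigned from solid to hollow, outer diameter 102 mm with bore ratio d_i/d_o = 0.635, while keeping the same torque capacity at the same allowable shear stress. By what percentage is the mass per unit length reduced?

Equal τ_max and T ⇒ the solid shaft needs d_s³ = d_o³(1−k⁴), so d_s = 102·(1−0.635⁴)^(1/3) = 96.14 mm.
Area ratio A_h/A_s = d_o²(1−k²)/d_s² = (1−k²)/(1−k⁴)^(2/3) = 0.6717.
Mass saving = 1 − 0.6717 = 32.8 %.

32.8 %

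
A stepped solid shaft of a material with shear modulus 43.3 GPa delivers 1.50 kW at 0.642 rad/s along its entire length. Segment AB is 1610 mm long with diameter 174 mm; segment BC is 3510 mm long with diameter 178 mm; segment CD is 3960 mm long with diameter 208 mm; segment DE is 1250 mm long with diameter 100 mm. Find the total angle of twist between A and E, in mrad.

ω = 0.642 rad/s, so T = P/ω = 1.50×10³ / 0.6420 = 2336 N·m.
J_AB = π(0.174)⁴/32 = 9.00×10^-5 m⁴; J_BC = π(0.178)⁴/32 = 9.86×10^-5 m⁴; J_CD = π(0.208)⁴/32 = 1.84×10^-4 m⁴; J_DE = π(0.100)⁴/32 = 9.82×10^-6 m⁴.
θ = (T/G)·Σ L_i/J_i = (2336/43.3×10⁹)·(1.61/9.00×10^-5 + 3.51/9.86×10^-5 + 3.96/1.84×10^-4 + 1.25/9.82×10^-6) = 0.01092 rad.

10.9 mrad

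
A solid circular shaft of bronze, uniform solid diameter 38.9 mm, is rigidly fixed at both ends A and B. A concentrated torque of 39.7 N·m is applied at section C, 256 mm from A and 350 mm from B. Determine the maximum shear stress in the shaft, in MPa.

1.98 MPa

With uniform GJ and both ends fixed, compatibility θ_AC = θ_CB gives T_A·a = T_B·b, together with T_A + T_B = T₀.
T_A = T₀·b/(a+b) = 39.70·350/606.0 = 22.93 N·m; T_B = 16.77 N·m.
τ in each portion: τ_AC = 1.98×10^6 Pa, τ_CB = 1.45×10^6 Pa; maximum is in AC.
τ_max = T_AC·r/J = 22.93·0.0194/2.25×10^-7 = 1.984×10^6 Pa.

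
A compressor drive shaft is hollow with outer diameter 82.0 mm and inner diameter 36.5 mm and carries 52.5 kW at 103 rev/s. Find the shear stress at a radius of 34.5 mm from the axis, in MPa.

0.656 MPa

ω = 2π·103 = 647.2 rad/s, so T = P/ω = 52.5×10³ / 647.2 = 81.12 N·m.
J = π(d_o⁴ − d_i⁴)/32 = π(0.0820⁴ − 0.0365⁴)/32 = 4.264×10^-6 m⁴.
Shear stress varies linearly with radius: τ = T·r/J = 81.12 × 0.0345 / 4.264×10^-6 = 6.563×10^5 Pa.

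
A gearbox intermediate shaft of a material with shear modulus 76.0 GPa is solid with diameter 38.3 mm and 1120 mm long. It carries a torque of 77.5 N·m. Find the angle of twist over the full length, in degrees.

J = πd⁴/32 = π(0.0383)⁴/32 = 2.112×10^-7 m⁴.
θ = T·L/(G·J) = 77.50 × 1.12 / (76.0×10⁹ × 2.112×10^-7) = 5.406×10^-3 rad.

0.310°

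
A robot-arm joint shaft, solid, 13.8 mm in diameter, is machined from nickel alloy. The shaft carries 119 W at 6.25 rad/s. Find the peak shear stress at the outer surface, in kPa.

ω = 6.25 rad/s, so T = P/ω = 119 / 6.250 = 19.04 N·m.
J = πd⁴/32 = π(0.0138)⁴/32 = 3.561×10^-9 m⁴.
τ_max = T·r/J = 19.04 × 0.00690 / 3.561×10^-9 = 3.690×10^7 Pa.

36900 kPa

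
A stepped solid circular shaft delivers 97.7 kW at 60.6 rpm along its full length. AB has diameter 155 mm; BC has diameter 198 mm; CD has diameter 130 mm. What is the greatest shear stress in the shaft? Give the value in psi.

ω = 2π·60.6/60 = 6.346 rad/s, so T = P/ω = 97.7×10³ / 6.346 = 15400 N·m.
Under the same torque, τ_max = 16T/(πd³) is largest where d is smallest — segment CD (d = 130 mm).
τ_max = 16·15400/(π·(0.130)³) = 3.569×10^7 Pa.

5180 psi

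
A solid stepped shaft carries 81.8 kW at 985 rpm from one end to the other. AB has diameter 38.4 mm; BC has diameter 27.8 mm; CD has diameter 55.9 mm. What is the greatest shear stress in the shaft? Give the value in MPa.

ω = 2π·985/60 = 103.1 rad/s, so T = P/ω = 81.8×10³ / 103.1 = 793.0 N·m.
Under the same torque, τ_max = 16T/(πd³) is largest where d is smallest — segment BC (d = 27.8 mm).
τ_max = 16·793.0/(π·(0.0278)³) = 1.880×10^8 Pa.

188 MPa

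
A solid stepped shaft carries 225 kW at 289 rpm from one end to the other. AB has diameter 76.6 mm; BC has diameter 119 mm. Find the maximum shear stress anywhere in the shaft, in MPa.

ω = 2π·289/60 = 30.26 rad/s, so T = P/ω = 225×10³ / 30.26 = 7435 N·m.
Under the same torque, τ_max = 16T/(πd³) is largest where d is smallest — segment AB (d = 76.6 mm).
τ_max = 16·7435/(π·(0.0766)³) = 8.424×10^7 Pa.

84.2 MPa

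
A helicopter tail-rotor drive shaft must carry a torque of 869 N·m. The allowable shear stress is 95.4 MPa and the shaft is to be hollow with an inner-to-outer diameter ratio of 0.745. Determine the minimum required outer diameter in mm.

40.6 mm

For a hollow shaft with d_i/d_o = 0.745: τ_max = 16T/(π d_o³ (1−k⁴)), so d_o = [16T/(π τ_allow (1−k⁴))]^(1/3) = [16·869.0/(π·9.54×10^7·0.6919)]^(1/3) = 0.04062 m.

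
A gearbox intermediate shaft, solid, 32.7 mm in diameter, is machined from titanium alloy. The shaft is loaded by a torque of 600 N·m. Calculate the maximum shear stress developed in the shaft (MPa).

J = πd⁴/32 = π(0.0327)⁴/32 = 1.123×10^-7 m⁴.
τ_max = T·r/J = 600.0 × 0.0163 / 1.123×10^-7 = 8.739×10^7 Pa.

87.4 MPa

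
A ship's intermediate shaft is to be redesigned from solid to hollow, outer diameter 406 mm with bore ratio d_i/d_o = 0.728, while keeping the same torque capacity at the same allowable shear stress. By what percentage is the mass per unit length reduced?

Equal τ_max and T ⇒ the solid shaft needs d_s³ = d_o³(1−k⁴), so d_s = 406·(1−0.728⁴)^(1/3) = 363.7 mm.
Area ratio A_h/A_s = d_o²(1−k²)/d_s² = (1−k²)/(1−k⁴)^(2/3) = 0.5856.
Mass saving = 1 − 0.5856 = 41.4 %.

41.4 %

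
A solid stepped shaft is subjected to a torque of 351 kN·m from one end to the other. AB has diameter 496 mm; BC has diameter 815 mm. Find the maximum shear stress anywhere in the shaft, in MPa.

14.6 MPa

Under the same torque, τ_max = 16T/(πd³) is largest where d is smallest — segment AB (d = 496 mm).
τ_max = 16·351000/(π·(0.496)³) = 1.465×10^7 Pa.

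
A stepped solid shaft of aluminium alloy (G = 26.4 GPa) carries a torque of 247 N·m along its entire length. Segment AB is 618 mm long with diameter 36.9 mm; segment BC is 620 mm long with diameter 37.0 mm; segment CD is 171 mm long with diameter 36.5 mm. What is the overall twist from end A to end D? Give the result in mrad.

72.5 mrad

J_AB = π(0.0369)⁴/32 = 1.82×10^-7 m⁴; J_BC = π(0.0370)⁴/32 = 1.84×10^-7 m⁴; J_CD = π(0.0365)⁴/32 = 1.74×10^-7 m⁴.
θ = (T/G)·Σ L_i/J_i = (247.0/26.4×10⁹)·(0.618/1.82×10^-7 + 0.620/1.84×10^-7 + 0.171/1.74×10^-7) = 0.07248 rad.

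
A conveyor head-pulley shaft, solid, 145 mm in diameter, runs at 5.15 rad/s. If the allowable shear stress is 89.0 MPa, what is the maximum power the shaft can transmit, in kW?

274 kW

J = πd⁴/32 = π(0.145)⁴/32 = 4.340×10^-5 m⁴.
T_max = τ_allow·J/r = 8.90×10^7 × 4.340×10^-5 / 0.0725 = 53280 N·m.
ω = 5.15 rad/s, so P_max = T_max·ω = 2.744×10^5 W.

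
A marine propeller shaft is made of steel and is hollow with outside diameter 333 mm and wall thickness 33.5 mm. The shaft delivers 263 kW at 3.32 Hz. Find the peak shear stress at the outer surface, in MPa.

ω = 2π·3.32 = 20.86 rad/s, so T = P/ω = 263×10³ / 20.86 = 12610 N·m.
J = π(d_o⁴ − d_i⁴)/32 = π(0.333⁴ − 0.266⁴)/32 = 7.157×10^-4 m⁴.
τ_max = T·r/J = 12610 × 0.167 / 7.157×10^-4 = 2.933×10^6 Pa.

2.93 MPa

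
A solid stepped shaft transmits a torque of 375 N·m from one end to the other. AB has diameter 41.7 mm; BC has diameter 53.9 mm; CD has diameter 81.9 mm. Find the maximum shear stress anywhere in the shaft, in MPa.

26.3 MPa

Under the same torque, τ_max = 16T/(πd³) is largest where d is smallest — segment AB (d = 41.7 mm).
τ_max = 16·375.0/(π·(0.0417)³) = 2.634×10^7 Pa.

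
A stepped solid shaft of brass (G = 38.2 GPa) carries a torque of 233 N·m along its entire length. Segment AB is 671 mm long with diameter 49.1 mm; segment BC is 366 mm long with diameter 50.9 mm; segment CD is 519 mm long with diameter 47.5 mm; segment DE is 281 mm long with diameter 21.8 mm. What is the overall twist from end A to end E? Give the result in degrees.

J_AB = π(0.0491)⁴/32 = 5.71×10^-7 m⁴; J_BC = π(0.0509)⁴/32 = 6.59×10^-7 m⁴; J_CD = π(0.0475)⁴/32 = 5.00×10^-7 m⁴; J_DE = π(0.0218)⁴/32 = 2.22×10^-8 m⁴.
θ = (T/G)·Σ L_i/J_i = (233.0/38.2×10⁹)·(0.671/5.71×10^-7 + 0.366/6.59×10^-7 + 0.519/5.00×10^-7 + 0.281/2.22×10^-8) = 0.09419 rad.

5.40°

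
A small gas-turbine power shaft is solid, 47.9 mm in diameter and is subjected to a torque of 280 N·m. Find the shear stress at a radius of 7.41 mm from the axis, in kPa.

J = πd⁴/32 = π(0.0479)⁴/32 = 5.168×10^-7 m⁴.
Shear stress varies linearly with radius: τ = T·r/J = 280.0 × 0.00741 / 5.168×10^-7 = 4.015×10^6 Pa.

4010 kPa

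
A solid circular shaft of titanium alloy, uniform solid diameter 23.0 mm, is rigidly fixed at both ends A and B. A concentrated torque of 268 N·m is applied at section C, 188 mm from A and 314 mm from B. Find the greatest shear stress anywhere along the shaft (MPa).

70.2 MPa

With uniform GJ and both ends fixed, compatibility θ_AC = θ_CB gives T_A·a = T_B·b, together with T_A + T_B = T₀.
T_A = T₀·b/(a+b) = 268.0·314/502.0 = 167.6 N·m; T_B = 100.4 N·m.
τ in each portion: τ_AC = 7.02×10^7 Pa, τ_CB = 4.20×10^7 Pa; maximum is in AC.
τ_max = T_AC·r/J = 167.6·0.0115/2.75×10^-8 = 7.017×10^7 Pa.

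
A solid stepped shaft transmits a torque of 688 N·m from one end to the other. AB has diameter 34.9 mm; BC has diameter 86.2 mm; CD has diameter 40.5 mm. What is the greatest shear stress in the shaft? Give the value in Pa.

8.24e7 Pa

Under the same torque, τ_max = 16T/(πd³) is largest where d is smallest — segment AB (d = 34.9 mm).
τ_max = 16·688.0/(π·(0.0349)³) = 8.243×10^7 Pa.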